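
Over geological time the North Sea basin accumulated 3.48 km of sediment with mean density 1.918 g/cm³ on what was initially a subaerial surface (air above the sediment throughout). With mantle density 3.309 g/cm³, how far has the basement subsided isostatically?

Subaerial load: s = t ρ_sed / ρ_m = 3.48 km × 1.918/3.309 = 2.02 km.

2.02 km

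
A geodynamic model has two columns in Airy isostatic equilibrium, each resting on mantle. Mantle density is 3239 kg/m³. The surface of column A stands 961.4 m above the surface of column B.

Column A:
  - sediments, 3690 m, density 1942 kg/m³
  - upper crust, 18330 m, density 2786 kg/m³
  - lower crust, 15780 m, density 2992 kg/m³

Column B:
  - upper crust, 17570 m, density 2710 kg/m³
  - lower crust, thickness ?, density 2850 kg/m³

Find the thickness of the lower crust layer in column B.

11800 m

Take the compensation level at the base of the deeper column (depth z_c below the surface of column A) and equate Σ ρ_i t_i down to z_c; mantle fills any gap and the z_c terms cancel.
Column A: 3690×1942 + 18330×2786 + 15780×2992 + (z_c − 37800)×3239
Column B: 961.4×0 + 17570×2710 + x×2850 + (z_c − 961.4 − 17570 − x)×3239
The z_c×3239 term appears on both sides and cancels. Collect the known terms of each column as K = Σ(ρt)_known − 3239 × (depth of known layers): K_A = 105447120 − 3239×37800 = −16987080; K_B = 47614700 − 3239×(961.4 + 17570) = −12408504.6.
Balance: K_A = K_B − x×(3239 − 2850), so x = (K_B − K_A)/(3239 − 2850) = 4578580/389 = 11800 m.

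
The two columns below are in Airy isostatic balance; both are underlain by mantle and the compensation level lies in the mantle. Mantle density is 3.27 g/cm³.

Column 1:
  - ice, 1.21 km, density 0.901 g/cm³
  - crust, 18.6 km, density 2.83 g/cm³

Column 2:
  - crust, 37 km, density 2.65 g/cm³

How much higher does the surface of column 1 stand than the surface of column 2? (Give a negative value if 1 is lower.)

For any compensation level in the mantle, the mantle terms cancel and isostasy reduces to e = (Σt_1 − Σt_2) − (Σ(ρt)_1 − Σ(ρt)_2) / ρ_m.
Σt_1 = 19.81 km; Σt_2 = 37 km; Σ(ρt)_1 = 53.72821; Σ(ρt)_2 = 98.05 (in km·g/cm³).
e = (19.81 − 37) − (53.72821 − 98.05) / 3.27 = −3.64 km.

−3.64 km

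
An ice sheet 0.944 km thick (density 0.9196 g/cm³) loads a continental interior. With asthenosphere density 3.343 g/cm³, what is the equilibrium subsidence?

Equating mass per unit area of the two columns: the ice load ρ_ice t is balanced by mantle displaced below, ρ_m s.
s = t ρ_ice / ρ_m = 0.944 km × 0.9196/3.343 = 0.26 km.

0.26 km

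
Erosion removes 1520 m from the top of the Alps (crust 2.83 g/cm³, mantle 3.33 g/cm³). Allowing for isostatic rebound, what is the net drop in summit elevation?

228 m

Rebound u = e ρ_c/ρ_m = 1520 m × 2.83/3.33 = 1292 m.
Net surface drop = e − u = 1520 m − 1292 m = e (ρ_m − ρ_c)/ρ_m = 228 m.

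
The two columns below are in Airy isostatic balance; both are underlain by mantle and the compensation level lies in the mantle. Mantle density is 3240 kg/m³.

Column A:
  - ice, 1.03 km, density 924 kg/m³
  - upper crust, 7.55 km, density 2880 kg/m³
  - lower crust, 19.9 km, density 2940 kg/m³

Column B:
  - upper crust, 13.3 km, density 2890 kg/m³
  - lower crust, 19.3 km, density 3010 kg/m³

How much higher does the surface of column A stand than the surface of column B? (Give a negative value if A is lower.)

0.611 km

For any compensation level in the mantle, the mantle terms cancel and isostasy reduces to e = (Σt_A − Σt_B) − (Σ(ρt)_A − Σ(ρt)_B) / ρ_m.
Σt_A = 28.48 km; Σt_B = 32.6 km; Σ(ρt)_A = 81201.72; Σ(ρt)_B = 96530 (in km·kg/m³).
e = (28.48 − 32.6) − (81201.72 − 96530) / 3240 = 0.611 km.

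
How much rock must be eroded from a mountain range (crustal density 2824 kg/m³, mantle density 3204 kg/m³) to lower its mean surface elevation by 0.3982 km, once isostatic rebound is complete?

3.36 km

Net drop Δ = e − u = e − e ρ_c/ρ_m = e (ρ_m − ρ_c)/ρ_m.
e = Δ ρ_m/(ρ_m − ρ_c) = 0.3982 km × 3204/380 = 3.36 km.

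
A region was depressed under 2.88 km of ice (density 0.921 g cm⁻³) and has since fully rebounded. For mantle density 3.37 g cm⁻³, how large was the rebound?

Removing the load lets mantle flow back in; uplift u satisfies ρ_ice t = ρ_m u.
u = t ρ_ice/ρ_m = 2.88 km × 0.921/3.37 = 0.787 km.

0.787 km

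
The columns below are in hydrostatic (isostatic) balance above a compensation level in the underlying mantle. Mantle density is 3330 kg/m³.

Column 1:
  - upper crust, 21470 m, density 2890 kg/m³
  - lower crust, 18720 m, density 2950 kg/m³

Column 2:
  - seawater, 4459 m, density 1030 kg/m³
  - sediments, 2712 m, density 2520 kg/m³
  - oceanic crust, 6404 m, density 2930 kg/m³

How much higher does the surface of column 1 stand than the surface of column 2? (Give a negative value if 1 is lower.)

464 m

For any compensation level in the mantle, the mantle terms cancel and isostasy reduces to e = (Σt_1 − Σt_2) − (Σ(ρt)_1 − Σ(ρt)_2) / ρ_m.
Σt_1 = 40190 m; Σt_2 = 13575 m; Σ(ρt)_1 = 117272300; Σ(ρt)_2 = 30190730 (in m·kg/m³).
e = (40190 − 13575) − (117272300 − 30190730) / 3330 = 464 m.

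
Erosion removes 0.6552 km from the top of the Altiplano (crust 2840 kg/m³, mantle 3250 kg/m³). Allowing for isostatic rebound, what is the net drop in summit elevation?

0.0827 km

Rebound u = e ρ_c/ρ_m = 0.6552 km × 2840/3250 = 0.5725 km.
Net surface drop = e − u = 0.6552 km − 0.5725 km = e (ρ_m − ρ_c)/ρ_m = 0.0827 km.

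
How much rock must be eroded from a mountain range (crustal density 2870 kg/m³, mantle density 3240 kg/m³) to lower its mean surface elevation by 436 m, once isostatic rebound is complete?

3820 m

Net drop Δ = e − u = e − e ρ_c/ρ_m = e (ρ_m − ρ_c)/ρ_m.
e = Δ ρ_m/(ρ_m − ρ_c) = 436 m × 3240/370 = 3820 m.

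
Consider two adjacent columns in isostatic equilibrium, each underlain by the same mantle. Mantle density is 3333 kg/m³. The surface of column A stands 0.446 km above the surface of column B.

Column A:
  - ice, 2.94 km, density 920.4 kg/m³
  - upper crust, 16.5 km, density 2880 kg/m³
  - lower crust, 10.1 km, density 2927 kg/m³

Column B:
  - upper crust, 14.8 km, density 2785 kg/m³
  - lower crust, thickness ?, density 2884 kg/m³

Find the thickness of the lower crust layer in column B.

20.2 km

Take the compensation level at the base of the deeper column (depth z_c below the surface of column A) and equate Σ ρ_i t_i down to z_c; mantle fills any gap and the z_c terms cancel.
Column A: 2.94×920.4 + 16.5×2880 + 10.1×2927 + (z_c − 29.54)×3333
Column B: 0.446×0 + 14.8×2785 + x×2884 + (z_c − 0.446 − 14.8 − x)×3333
The z_c×3333 term appears on both sides and cancels. Collect the known terms of each column as K = Σ(ρt)_known − 3333 × (depth of known layers): K_A = 79788.676 − 3333×29.54 = −18668.144; K_B = 41218 − 3333×(0.446 + 14.8) = −9596.918.
Balance: K_A = K_B − x×(3333 − 2884), so x = (K_B − K_A)/(3333 − 2884) = 9071.23/449 = 20.2 km.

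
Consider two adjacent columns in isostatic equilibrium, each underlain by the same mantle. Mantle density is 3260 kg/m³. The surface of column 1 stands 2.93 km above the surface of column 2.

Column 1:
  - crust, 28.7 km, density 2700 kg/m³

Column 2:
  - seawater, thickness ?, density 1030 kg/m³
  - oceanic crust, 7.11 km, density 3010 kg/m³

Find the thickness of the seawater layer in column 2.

Take the compensation level at the base of the deeper column (depth z_c below the surface of column 1) and equate Σ ρ_i t_i down to z_c; mantle fills any gap and the z_c terms cancel.
Column 1: 28.7×2700 + (z_c − 28.7)×3260
Column 2: 2.93×0 + x×1030 + 7.11×3010 + (z_c − 2.93 − 7.11 − x)×3260
The z_c×3260 term appears on both sides and cancels. Collect the known terms of each column as K = Σ(ρt)_known − 3260 × (depth of known layers): K_1 = 77490 − 3260×28.7 = −16072; K_2 = 21401.1 − 3260×(2.93 + 7.11) = −11329.3.
Balance: K_1 = K_2 − x×(3260 − 1030), so x = (K_2 − K_1)/(3260 − 1030) = 4742.7/2230 = 2.13 km.

2.13 km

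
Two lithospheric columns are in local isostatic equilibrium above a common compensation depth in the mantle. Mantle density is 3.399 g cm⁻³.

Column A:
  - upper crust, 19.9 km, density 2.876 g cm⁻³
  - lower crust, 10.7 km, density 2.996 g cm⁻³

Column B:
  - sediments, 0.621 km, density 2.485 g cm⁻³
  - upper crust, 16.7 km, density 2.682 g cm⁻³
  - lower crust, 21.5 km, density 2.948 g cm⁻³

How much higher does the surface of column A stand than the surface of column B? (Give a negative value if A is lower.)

−2.21 km

For any compensation level in the mantle, the mantle terms cancel and isostasy reduces to e = (Σt_A − Σt_B) − (Σ(ρt)_A − Σ(ρt)_B) / ρ_m.
Σt_A = 30.6 km; Σt_B = 38.821 km; Σ(ρt)_A = 89.2896; Σ(ρt)_B = 109.714585 (in km·g cm⁻³).
e = (30.6 − 38.821) − (89.2896 − 109.714585) / 3.399 = −2.21 km.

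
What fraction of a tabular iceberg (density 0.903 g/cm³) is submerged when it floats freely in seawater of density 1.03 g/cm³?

0.877

Submerged fraction = ρ_obj/ρ_fluid = 0.903/1.03 = 0.877.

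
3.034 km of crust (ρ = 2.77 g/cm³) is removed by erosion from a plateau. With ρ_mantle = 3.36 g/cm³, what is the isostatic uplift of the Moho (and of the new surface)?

Unloading: uplift u = e ρ_c/ρ_m = 3.034 km × 2.77/3.36 = 2.5 km.

2.5 km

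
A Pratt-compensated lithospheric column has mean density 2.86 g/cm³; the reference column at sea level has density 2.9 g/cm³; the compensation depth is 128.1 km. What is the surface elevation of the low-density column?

ρ_ref D = ρ (D + h) → h = D (ρ_ref − ρ)/ρ.
h = 128.1 km × (2.9 − 2.86)/2.86 = 1.79 km.

1.79 km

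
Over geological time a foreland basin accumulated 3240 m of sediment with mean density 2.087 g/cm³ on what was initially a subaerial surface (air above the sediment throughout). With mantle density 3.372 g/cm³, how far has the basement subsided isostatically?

Subaerial load: s = t ρ_sed / ρ_m = 3240 m × 2.087/3.372 = 2010 m.

2010 m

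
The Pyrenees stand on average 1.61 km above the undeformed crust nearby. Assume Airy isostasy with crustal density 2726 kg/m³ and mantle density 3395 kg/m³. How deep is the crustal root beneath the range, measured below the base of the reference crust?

6.56 km

Balancing pressure at the compensation depth: the weight of the topography is balanced by the buoyancy of the root, ρ_c h = (ρ_m − ρ_c) r.
r = h · ρ_c / (ρ_m − ρ_c) = 1.61 km × 2726 / (3395 − 2726) = 6.56 km.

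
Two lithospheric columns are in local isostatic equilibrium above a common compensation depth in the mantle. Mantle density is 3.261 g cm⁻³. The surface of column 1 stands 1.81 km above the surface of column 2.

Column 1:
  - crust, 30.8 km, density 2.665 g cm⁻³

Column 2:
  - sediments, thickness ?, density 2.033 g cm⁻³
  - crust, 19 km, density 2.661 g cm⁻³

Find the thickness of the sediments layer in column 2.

Take the compensation level at the base of the deeper column (depth z_c below the surface of column 1) and equate Σ ρ_i t_i down to z_c; mantle fills any gap and the z_c terms cancel.
Column 1: 30.8×2.665 + (z_c − 30.8)×3.261
Column 2: 1.81×0 + x×2.033 + 19×2.661 + (z_c − 1.81 − 19 − x)×3.261
The z_c×3.261 term appears on both sides and cancels. Collect the known terms of each column as K = Σ(ρt)_known − 3.261 × (depth of known layers): K_1 = 82.082 − 3.261×30.8 = −18.3568; K_2 = 50.559 − 3.261×(1.81 + 19) = −17.30241.
Balance: K_1 = K_2 − x×(3.261 − 2.033), so x = (K_2 − K_1)/(3.261 − 2.033) = 1.05439/1.228 = 0.859 km.

0.859 km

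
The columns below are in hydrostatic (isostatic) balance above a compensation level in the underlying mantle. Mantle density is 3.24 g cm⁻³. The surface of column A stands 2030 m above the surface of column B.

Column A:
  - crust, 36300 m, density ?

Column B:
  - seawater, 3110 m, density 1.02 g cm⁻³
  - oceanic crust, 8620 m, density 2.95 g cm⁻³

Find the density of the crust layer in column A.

2.8 g cm⁻³

Take the compensation level at the base of the deeper column (depth z_c below the surface of column A) and equate Σ ρ_i t_i down to z_c; mantle fills any gap and the z_c terms cancel.
Column A: 36300×ρ + (z_c − 36300)×3.24
Column B: 2030×0 + 3110×1.02 + 8620×2.95 + (z_c − 2030 − 11730)×3.24
The z_c×3.24 term appears on both sides and cancels. Collect the known terms of each column as K = Σ(ρt)_known − 3.24 × (depth of known layers): K_A = 0 − 3.24×36300 = −117612; K_B = 28601.2 − 3.24×(2030 + 11730) = −15981.2.
Balance: K_A + 36300×ρ = K_B, so ρ = (K_B − K_A)/36300 = 101631/36300 = 2.8 g cm⁻³.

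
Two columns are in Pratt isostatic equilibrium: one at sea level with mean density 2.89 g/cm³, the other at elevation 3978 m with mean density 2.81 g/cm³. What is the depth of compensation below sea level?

ρ_ref D = ρ (D + h) → D (ρ_ref − ρ) = ρ h.
D = ρ h/(ρ_ref − ρ) = 2.81 × 3978 m/(2.89 − 2.81) = 140000 m.

140000 m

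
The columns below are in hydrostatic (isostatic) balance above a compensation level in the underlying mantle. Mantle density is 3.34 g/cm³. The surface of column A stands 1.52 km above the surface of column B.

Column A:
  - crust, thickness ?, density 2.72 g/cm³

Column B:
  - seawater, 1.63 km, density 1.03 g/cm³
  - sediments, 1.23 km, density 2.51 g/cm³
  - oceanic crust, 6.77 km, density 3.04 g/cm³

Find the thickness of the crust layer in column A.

Take the compensation level at the base of the deeper column (depth z_c below the surface of column A) and equate Σ ρ_i t_i down to z_c; mantle fills any gap and the z_c terms cancel.
Column A: x×2.72 + (z_c − 0 − x)×3.34
Column B: 1.52×0 + 1.63×1.03 + 1.23×2.51 + 6.77×3.04 + (z_c − 1.52 − 9.63)×3.34
The z_c×3.34 term appears on both sides and cancels. Collect the known terms of each column as K = Σ(ρt)_known − 3.34 × (depth of known layers): K_A = 0 − 3.34×0 = 0; K_B = 25.347 − 3.34×(1.52 + 9.63) = −11.894.
Balance: K_A − x×(3.34 − 2.72) = K_B, so x = (K_A − K_B)/(3.34 − 2.72) = 11.894/0.62 = 19.2 km.

19.2 km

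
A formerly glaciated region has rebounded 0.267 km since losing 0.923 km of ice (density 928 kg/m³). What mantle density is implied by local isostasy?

3210 kg/m³

ρ_m = ρ_ice t / u = 928 × 0.923 km/0.267 km = 3210 kg/m³.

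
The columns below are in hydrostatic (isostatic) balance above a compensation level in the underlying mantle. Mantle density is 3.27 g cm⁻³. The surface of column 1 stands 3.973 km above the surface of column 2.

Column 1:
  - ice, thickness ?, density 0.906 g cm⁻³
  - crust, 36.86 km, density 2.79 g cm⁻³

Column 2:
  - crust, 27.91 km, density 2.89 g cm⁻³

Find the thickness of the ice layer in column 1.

Take the compensation level at the base of the deeper column (depth z_c below the surface of column 1) and equate Σ ρ_i t_i down to z_c; mantle fills any gap and the z_c terms cancel.
Column 1: x×0.906 + 36.86×2.79 + (z_c − 36.86 − x)×3.27
Column 2: 3.973×0 + 27.91×2.89 + (z_c − 3.973 − 27.91)×3.27
The z_c×3.27 term appears on both sides and cancels. Collect the known terms of each column as K = Σ(ρt)_known − 3.27 × (depth of known layers): K_1 = 102.8394 − 3.27×36.86 = −17.6928; K_2 = 80.6599 − 3.27×(3.973 + 27.91) = −23.59751.
Balance: K_1 − x×(3.27 − 0.906) = K_2, so x = (K_1 − K_2)/(3.27 − 0.906) = 5.90471/2.364 = 2.5 km.

2.5 km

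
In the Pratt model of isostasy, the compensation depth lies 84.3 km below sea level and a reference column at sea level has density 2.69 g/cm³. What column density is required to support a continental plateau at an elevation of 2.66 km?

2.61 g/cm³

Pratt balance: ρ_ref D = ρ (D + h).
ρ = ρ_ref D/(D + h) = 2.69 × 84.3 km/(84.3 km + 2.66 km) = 2.61 g/cm³.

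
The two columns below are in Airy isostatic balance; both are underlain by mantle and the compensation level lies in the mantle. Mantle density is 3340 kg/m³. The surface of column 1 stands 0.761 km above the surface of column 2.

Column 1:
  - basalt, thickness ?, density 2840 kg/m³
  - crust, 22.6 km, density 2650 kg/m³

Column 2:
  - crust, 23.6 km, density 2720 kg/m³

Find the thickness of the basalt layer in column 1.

3.16 km

Take the compensation level at the base of the deeper column (depth z_c below the surface of column 1) and equate Σ ρ_i t_i down to z_c; mantle fills any gap and the z_c terms cancel.
Column 1: x×2840 + 22.6×2650 + (z_c − 22.6 − x)×3340
Column 2: 0.761×0 + 23.6×2720 + (z_c − 0.761 − 23.6)×3340
The z_c×3340 term appears on both sides and cancels. Collect the known terms of each column as K = Σ(ρt)_known − 3340 × (depth of known layers): K_1 = 59890 − 3340×22.6 = −15594; K_2 = 64192 − 3340×(0.761 + 23.6) = −17173.74.
Balance: K_1 − x×(3340 − 2840) = K_2, so x = (K_1 − K_2)/(3340 − 2840) = 1579.74/500 = 3.16 km.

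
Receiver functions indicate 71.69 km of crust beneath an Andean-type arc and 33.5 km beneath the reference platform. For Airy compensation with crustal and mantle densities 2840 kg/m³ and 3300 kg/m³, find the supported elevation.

5.32 km

Excess crust Δ = 71.69 km − 33.5 km = 38.19 km, split between elevation h and root r with h + r = Δ.
Airy balance ρ_c h = (ρ_m − ρ_c) r gives r = h ρ_c/(ρ_m − ρ_c), so h (1 + ρ_c/(ρ_m − ρ_c)) = Δ, i.e. h = Δ (ρ_m − ρ_c)/ρ_m.
h = 38.19 km × 460/3300 = 5.32 km.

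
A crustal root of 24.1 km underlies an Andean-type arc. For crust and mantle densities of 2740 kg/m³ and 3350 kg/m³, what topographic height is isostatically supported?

5.37 km

By Archimedes' principle applied to the lithosphere: ρ_c h = (ρ_m − ρ_c) r.
h = r (ρ_m − ρ_c) / ρ_c = 24.1 km × (3350 − 2740) / 2740 = 5.37 km.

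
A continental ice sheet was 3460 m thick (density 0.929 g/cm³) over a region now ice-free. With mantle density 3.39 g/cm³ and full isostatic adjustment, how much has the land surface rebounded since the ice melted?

948 m

Removing the load lets mantle flow back in; uplift u satisfies ρ_ice t = ρ_m u.
u = t ρ_ice/ρ_m = 3460 m × 0.929/3.39 = 948 m.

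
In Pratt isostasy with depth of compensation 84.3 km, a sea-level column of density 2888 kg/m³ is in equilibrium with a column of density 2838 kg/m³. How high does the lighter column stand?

1.49 km

ρ_ref D = ρ (D + h) → h = D (ρ_ref − ρ)/ρ.
h = 84.3 km × (2888 − 2838)/2838 = 1.49 km.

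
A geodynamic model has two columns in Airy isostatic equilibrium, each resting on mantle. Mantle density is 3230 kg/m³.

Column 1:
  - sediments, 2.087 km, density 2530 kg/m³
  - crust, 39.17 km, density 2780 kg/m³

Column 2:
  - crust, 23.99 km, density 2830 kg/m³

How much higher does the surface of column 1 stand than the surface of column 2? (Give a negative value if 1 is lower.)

For any compensation level in the mantle, the mantle terms cancel and isostasy reduces to e = (Σt_1 − Σt_2) − (Σ(ρt)_1 − Σ(ρt)_2) / ρ_m.
Σt_1 = 41.257 km; Σt_2 = 23.99 km; Σ(ρt)_1 = 114172.71; Σ(ρt)_2 = 67891.7 (in km·kg/m³).
e = (41.257 − 23.99) − (114172.71 − 67891.7) / 3230 = 2.94 km.

2.94 km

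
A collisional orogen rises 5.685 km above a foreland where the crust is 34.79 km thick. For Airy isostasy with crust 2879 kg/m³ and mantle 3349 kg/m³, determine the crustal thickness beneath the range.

75.3 km

Root depth r = h ρ_c / (ρ_m − ρ_c) = 5.685 km × 2879 / 470 = 34.82 km.
Total thickness = T + h + r = 34.79 km + 5.685 km + 34.82 km = 75.3 km.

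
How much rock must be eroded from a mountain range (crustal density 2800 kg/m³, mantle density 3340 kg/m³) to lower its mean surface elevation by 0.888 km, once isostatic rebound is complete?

Net drop Δ = e − u = e − e ρ_c/ρ_m = e (ρ_m − ρ_c)/ρ_m.
e = Δ ρ_m/(ρ_m − ρ_c) = 0.888 km × 3340/540 = 5.49 km.

5.49 km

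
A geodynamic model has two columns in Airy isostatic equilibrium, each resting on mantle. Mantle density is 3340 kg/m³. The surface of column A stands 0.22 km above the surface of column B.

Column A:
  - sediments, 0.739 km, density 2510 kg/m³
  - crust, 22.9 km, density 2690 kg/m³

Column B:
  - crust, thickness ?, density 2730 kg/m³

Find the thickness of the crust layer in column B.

24.2 km

Take the compensation level at the base of the deeper column (depth z_c below the surface of column A) and equate Σ ρ_i t_i down to z_c; mantle fills any gap and the z_c terms cancel.
Column A: 0.739×2510 + 22.9×2690 + (z_c − 23.639)×3340
Column B: 0.22×0 + x×2730 + (z_c − 0.22 − 0 − x)×3340
The z_c×3340 term appears on both sides and cancels. Collect the known terms of each column as K = Σ(ρt)_known − 3340 × (depth of known layers): K_A = 63455.89 − 3340×23.639 = −15498.37; K_B = 0 − 3340×(0.22 + 0) = −734.8.
Balance: K_A = K_B − x×(3340 − 2730), so x = (K_B − K_A)/(3340 − 2730) = 14763.6/610 = 24.2 km.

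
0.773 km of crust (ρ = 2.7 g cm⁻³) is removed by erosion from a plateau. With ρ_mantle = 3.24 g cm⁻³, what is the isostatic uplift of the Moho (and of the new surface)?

Unloading: uplift u = e ρ_c/ρ_m = 0.773 km × 2.7/3.24 = 0.644 km.

0.644 km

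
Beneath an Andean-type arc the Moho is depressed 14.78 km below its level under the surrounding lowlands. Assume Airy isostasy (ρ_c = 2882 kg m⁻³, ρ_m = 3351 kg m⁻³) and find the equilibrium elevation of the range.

2.41 km

Equating mass per unit area of the two columns: ρ_c h = (ρ_m − ρ_c) r.
h = r (ρ_m − ρ_c) / ρ_c = 14.78 km × (3351 − 2882) / 2882 = 2.41 km.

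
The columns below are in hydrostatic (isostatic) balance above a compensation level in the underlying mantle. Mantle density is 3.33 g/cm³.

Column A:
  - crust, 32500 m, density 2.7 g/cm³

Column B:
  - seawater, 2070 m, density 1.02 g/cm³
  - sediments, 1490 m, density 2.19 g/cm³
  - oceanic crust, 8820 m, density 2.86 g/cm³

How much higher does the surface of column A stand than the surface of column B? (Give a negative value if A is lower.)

2960 m

For any compensation level in the mantle, the mantle terms cancel and isostasy reduces to e = (Σt_A − Σt_B) − (Σ(ρt)_A − Σ(ρt)_B) / ρ_m.
Σt_A = 32500 m; Σt_B = 12380 m; Σ(ρt)_A = 87750; Σ(ρt)_B = 30599.7 (in m·g/cm³).
e = (32500 − 12380) − (87750 − 30599.7) / 3.33 = 2960 m.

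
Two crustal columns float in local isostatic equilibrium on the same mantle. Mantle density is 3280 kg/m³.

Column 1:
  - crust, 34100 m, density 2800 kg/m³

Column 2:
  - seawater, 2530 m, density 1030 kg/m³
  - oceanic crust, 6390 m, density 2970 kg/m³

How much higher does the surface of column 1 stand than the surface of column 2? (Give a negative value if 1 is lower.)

For any compensation level in the mantle, the mantle terms cancel and isostasy reduces to e = (Σt_1 − Σt_2) − (Σ(ρt)_1 − Σ(ρt)_2) / ρ_m.
Σt_1 = 34100 m; Σt_2 = 8920 m; Σ(ρt)_1 = 95480000; Σ(ρt)_2 = 21584200 (in m·kg/m³).
e = (34100 − 8920) − (95480000 − 21584200) / 3280 = 2650 m.

2650 m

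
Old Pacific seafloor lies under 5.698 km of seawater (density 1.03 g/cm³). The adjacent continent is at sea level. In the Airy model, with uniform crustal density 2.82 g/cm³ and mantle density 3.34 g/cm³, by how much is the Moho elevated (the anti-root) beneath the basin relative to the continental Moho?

19.6 km

Balancing pressure at the compensation depth: replacing crust with seawater at the top is compensated by replacing crust with mantle at the base: d (ρ_c − ρ_w) = a (ρ_m − ρ_c).
a = d (ρ_c − ρ_w)/(ρ_m − ρ_c) = 5.698 km × 1.79/0.52 = 19.6 km.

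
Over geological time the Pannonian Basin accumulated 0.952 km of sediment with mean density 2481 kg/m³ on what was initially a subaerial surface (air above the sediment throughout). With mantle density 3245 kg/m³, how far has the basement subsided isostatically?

Subaerial load: s = t ρ_sed / ρ_m = 0.952 km × 2481/3245 = 0.728 km.

0.728 km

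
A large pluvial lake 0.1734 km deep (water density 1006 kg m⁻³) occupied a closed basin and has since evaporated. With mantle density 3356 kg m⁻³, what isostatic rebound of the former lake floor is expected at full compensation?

u = d ρ_w/ρ_m = 0.1734 km × 1006/3356 = 0.052 km.

0.052 km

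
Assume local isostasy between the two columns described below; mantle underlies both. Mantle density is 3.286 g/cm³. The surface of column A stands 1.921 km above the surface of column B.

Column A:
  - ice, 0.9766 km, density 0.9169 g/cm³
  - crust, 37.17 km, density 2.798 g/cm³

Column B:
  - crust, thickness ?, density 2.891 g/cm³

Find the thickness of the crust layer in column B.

35.8 km

Take the compensation level at the base of the deeper column (depth z_c below the surface of column A) and equate Σ ρ_i t_i down to z_c; mantle fills any gap and the z_c terms cancel.
Column A: 0.9766×0.9169 + 37.17×2.798 + (z_c − 38.1466)×3.286
Column B: 1.921×0 + x×2.891 + (z_c − 1.921 − 0 − x)×3.286
The z_c×3.286 term appears on both sides and cancels. Collect the known terms of each column as K = Σ(ρt)_known − 3.286 × (depth of known layers): K_A = 104.897105 − 3.286×38.1466 = −20.4526231; K_B = 0 − 3.286×(1.921 + 0) = −6.312406.
Balance: K_A = K_B − x×(3.286 − 2.891), so x = (K_B − K_A)/(3.286 − 2.891) = 14.1402/0.395 = 35.8 km.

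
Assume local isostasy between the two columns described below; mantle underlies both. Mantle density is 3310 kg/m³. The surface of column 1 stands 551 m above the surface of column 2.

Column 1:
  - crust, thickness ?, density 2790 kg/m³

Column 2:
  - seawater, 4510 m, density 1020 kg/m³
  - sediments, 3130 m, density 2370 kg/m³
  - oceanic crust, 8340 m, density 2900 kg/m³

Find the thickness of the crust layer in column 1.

Take the compensation level at the base of the deeper column (depth z_c below the surface of column 1) and equate Σ ρ_i t_i down to z_c; mantle fills any gap and the z_c terms cancel.
Column 1: x×2790 + (z_c − 0 − x)×3310
Column 2: 551×0 + 4510×1020 + 3130×2370 + 8340×2900 + (z_c − 551 − 15980)×3310
The z_c×3310 term appears on both sides and cancels. Collect the known terms of each column as K = Σ(ρt)_known − 3310 × (depth of known layers): K_1 = 0 − 3310×0 = 0; K_2 = 36204300 − 3310×(551 + 15980) = −18513310.
Balance: K_1 − x×(3310 − 2790) = K_2, so x = (K_1 − K_2)/(3310 − 2790) = 18513300/520 = 35600 m.

35600 m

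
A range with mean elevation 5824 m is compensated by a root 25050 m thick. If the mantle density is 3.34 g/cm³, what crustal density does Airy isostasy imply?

2.71 g/cm³

ρ_c h = (ρ_m − ρ_c) r → ρ_c (h + r) = ρ_m r → ρ_c = ρ_m r / (h + r).
ρ_c = 3.34 × 25050 m / (5824 m + 25050 m) = 2.71 g/cm³.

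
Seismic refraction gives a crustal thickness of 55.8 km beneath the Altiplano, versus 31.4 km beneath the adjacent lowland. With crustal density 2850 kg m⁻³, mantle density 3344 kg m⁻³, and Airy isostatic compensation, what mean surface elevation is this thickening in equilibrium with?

3.6 km

Excess crust Δ = 55.8 km − 31.4 km = 24.4 km, split between elevation h and root r with h + r = Δ.
Airy balance ρ_c h = (ρ_m − ρ_c) r gives r = h ρ_c/(ρ_m − ρ_c), so h (1 + ρ_c/(ρ_m − ρ_c)) = Δ, i.e. h = Δ (ρ_m − ρ_c)/ρ_m.
h = 24.4 km × 494/3344 = 3.6 km.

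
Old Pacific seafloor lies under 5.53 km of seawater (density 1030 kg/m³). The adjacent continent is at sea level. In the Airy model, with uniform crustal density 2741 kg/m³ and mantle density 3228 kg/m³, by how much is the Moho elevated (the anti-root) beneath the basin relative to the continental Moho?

19.4 km

By Archimedes' principle applied to the lithosphere: replacing crust with seawater at the top is compensated by replacing crust with mantle at the base: d (ρ_c − ρ_w) = a (ρ_m − ρ_c).
a = d (ρ_c − ρ_w)/(ρ_m − ρ_c) = 5.53 km × 1711/487 = 19.4 km.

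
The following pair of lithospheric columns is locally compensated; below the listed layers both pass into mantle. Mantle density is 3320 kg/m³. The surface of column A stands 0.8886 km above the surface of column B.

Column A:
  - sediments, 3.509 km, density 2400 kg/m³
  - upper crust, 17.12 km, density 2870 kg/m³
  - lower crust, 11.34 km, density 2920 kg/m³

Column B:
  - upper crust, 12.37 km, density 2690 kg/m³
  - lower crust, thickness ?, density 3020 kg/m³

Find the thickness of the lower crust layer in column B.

15.8 km

Take the compensation level at the base of the deeper column (depth z_c below the surface of column A) and equate Σ ρ_i t_i down to z_c; mantle fills any gap and the z_c terms cancel.
Column A: 3.509×2400 + 17.12×2870 + 11.34×2920 + (z_c − 31.969)×3320
Column B: 0.8886×0 + 12.37×2690 + x×3020 + (z_c − 0.8886 − 12.37 − x)×3320
The z_c×3320 term appears on both sides and cancels. Collect the known terms of each column as K = Σ(ρt)_known − 3320 × (depth of known layers): K_A = 90668.8 − 3320×31.969 = −15468.28; K_B = 33275.3 − 3320×(0.8886 + 12.37) = −10743.252.
Balance: K_A = K_B − x×(3320 − 3020), so x = (K_B − K_A)/(3320 − 3020) = 4725.03/300 = 15.8 km.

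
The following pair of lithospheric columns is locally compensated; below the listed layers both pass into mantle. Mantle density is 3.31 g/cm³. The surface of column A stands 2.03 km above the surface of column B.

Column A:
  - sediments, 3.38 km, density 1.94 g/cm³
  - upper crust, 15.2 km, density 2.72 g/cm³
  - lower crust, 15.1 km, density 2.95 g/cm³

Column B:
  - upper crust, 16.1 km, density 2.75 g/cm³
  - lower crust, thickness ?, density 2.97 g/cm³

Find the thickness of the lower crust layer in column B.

Take the compensation level at the base of the deeper column (depth z_c below the surface of column A) and equate Σ ρ_i t_i down to z_c; mantle fills any gap and the z_c terms cancel.
Column A: 3.38×1.94 + 15.2×2.72 + 15.1×2.95 + (z_c − 33.68)×3.31
Column B: 2.03×0 + 16.1×2.75 + x×2.97 + (z_c − 2.03 − 16.1 − x)×3.31
The z_c×3.31 term appears on both sides and cancels. Collect the known terms of each column as K = Σ(ρt)_known − 3.31 × (depth of known layers): K_A = 92.4462 − 3.31×33.68 = −19.0346; K_B = 44.275 − 3.31×(2.03 + 16.1) = −15.7353.
Balance: K_A = K_B − x×(3.31 − 2.97), so x = (K_B − K_A)/(3.31 − 2.97) = 3.2993/0.34 = 9.7 km.

9.7 km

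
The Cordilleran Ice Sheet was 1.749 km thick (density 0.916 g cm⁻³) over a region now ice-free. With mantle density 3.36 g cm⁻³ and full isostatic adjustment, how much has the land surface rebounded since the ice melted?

0.477 km

Removing the load lets mantle flow back in; uplift u satisfies ρ_ice t = ρ_m u.
u = t ρ_ice/ρ_m = 1.749 km × 0.916/3.36 = 0.477 km.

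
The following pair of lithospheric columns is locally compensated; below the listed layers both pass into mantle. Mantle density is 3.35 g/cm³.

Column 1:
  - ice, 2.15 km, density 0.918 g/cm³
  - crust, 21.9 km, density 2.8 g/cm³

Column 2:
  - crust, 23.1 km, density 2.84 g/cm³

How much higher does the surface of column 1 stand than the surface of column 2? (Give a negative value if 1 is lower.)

1.64 km

For any compensation level in the mantle, the mantle terms cancel and isostasy reduces to e = (Σt_1 − Σt_2) − (Σ(ρt)_1 − Σ(ρt)_2) / ρ_m.
Σt_1 = 24.05 km; Σt_2 = 23.1 km; Σ(ρt)_1 = 63.2937; Σ(ρt)_2 = 65.604 (in km·g/cm³).
e = (24.05 − 23.1) − (63.2937 − 65.604) / 3.35 = 1.64 km.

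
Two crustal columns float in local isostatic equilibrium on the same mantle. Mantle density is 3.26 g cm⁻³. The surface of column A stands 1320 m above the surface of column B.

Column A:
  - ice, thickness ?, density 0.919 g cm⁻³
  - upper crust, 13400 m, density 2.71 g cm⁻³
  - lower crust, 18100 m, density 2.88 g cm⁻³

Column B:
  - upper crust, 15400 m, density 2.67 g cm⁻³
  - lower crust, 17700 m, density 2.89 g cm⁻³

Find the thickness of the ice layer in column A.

Take the compensation level at the base of the deeper column (depth z_c below the surface of column A) and equate Σ ρ_i t_i down to z_c; mantle fills any gap and the z_c terms cancel.
Column A: x×0.919 + 13400×2.71 + 18100×2.88 + (z_c − 31500 − x)×3.26
Column B: 1320×0 + 15400×2.67 + 17700×2.89 + (z_c − 1320 − 33100)×3.26
The z_c×3.26 term appears on both sides and cancels. Collect the known terms of each column as K = Σ(ρt)_known − 3.26 × (depth of known layers): K_A = 88442 − 3.26×31500 = −14248; K_B = 92271 − 3.26×(1320 + 33100) = −19938.2.
Balance: K_A − x×(3.26 − 0.919) = K_B, so x = (K_A − K_B)/(3.26 − 0.919) = 5690.2/2.341 = 2430 m.

2430 m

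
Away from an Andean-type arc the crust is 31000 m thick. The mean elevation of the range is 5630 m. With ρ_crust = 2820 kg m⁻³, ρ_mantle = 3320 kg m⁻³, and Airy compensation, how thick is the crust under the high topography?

Root depth r = h ρ_c / (ρ_m − ρ_c) = 5630 m × 2820 / 500 = 31750 m.
Total thickness = T + h + r = 31000 m + 5630 m + 31750 m = 68400 m.

68400 m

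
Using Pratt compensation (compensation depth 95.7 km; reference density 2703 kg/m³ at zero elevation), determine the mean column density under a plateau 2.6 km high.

Pratt balance: ρ_ref D = ρ (D + h).
ρ = ρ_ref D/(D + h) = 2703 × 95.7 km/(95.7 km + 2.6 km) = 2630 kg/m³.

2630 kg/m³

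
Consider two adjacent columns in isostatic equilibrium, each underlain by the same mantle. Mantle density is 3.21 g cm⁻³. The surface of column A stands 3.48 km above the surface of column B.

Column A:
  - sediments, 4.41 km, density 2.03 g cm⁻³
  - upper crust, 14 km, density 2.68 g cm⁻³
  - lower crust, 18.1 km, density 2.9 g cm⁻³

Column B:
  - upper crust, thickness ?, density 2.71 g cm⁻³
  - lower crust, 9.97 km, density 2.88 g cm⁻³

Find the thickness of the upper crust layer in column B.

7.55 km

Take the compensation level at the base of the deeper column (depth z_c below the surface of column A) and equate Σ ρ_i t_i down to z_c; mantle fills any gap and the z_c terms cancel.
Column A: 4.41×2.03 + 14×2.68 + 18.1×2.9 + (z_c − 36.51)×3.21
Column B: 3.48×0 + x×2.71 + 9.97×2.88 + (z_c − 3.48 − 9.97 − x)×3.21
The z_c×3.21 term appears on both sides and cancels. Collect the known terms of each column as K = Σ(ρt)_known − 3.21 × (depth of known layers): K_A = 98.9623 − 3.21×36.51 = −18.2348; K_B = 28.7136 − 3.21×(3.48 + 9.97) = −14.4609.
Balance: K_A = K_B − x×(3.21 − 2.71), so x = (K_B − K_A)/(3.21 − 2.71) = 3.7739/0.5 = 7.55 km.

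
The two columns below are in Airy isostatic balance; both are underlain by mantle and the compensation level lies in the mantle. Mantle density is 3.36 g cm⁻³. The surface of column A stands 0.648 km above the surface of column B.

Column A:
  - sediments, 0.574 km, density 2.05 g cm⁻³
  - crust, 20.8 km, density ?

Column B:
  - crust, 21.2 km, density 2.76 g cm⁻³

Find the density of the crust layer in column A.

Take the compensation level at the base of the deeper column (depth z_c below the surface of column A) and equate Σ ρ_i t_i down to z_c; mantle fills any gap and the z_c terms cancel.
Column A: 0.574×2.05 + 20.8×ρ + (z_c − 21.374)×3.36
Column B: 0.648×0 + 21.2×2.76 + (z_c − 0.648 − 21.2)×3.36
The z_c×3.36 term appears on both sides and cancels. Collect the known terms of each column as K = Σ(ρt)_known − 3.36 × (depth of known layers): K_A = 1.1767 − 3.36×21.374 = −70.63994; K_B = 58.512 − 3.36×(0.648 + 21.2) = −14.89728.
Balance: K_A + 20.8×ρ = K_B, so ρ = (K_B − K_A)/20.8 = 55.7427/20.8 = 2.68 g cm⁻³.

2.68 g cm⁻³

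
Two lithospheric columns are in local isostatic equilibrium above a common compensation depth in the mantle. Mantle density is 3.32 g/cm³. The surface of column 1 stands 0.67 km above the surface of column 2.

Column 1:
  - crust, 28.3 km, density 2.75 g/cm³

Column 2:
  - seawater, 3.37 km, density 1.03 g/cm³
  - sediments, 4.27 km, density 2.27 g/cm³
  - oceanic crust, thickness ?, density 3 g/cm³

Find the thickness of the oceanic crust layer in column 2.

5.33 km

Take the compensation level at the base of the deeper column (depth z_c below the surface of column 1) and equate Σ ρ_i t_i down to z_c; mantle fills any gap and the z_c terms cancel.
Column 1: 28.3×2.75 + (z_c − 28.3)×3.32
Column 2: 0.67×0 + 3.37×1.03 + 4.27×2.27 + x×3 + (z_c − 0.67 − 7.64 − x)×3.32
The z_c×3.32 term appears on both sides and cancels. Collect the known terms of each column as K = Σ(ρt)_known − 3.32 × (depth of known layers): K_1 = 77.825 − 3.32×28.3 = −16.131; K_2 = 13.164 − 3.32×(0.67 + 7.64) = −14.4252.
Balance: K_1 = K_2 − x×(3.32 − 3), so x = (K_2 − K_1)/(3.32 − 3) = 1.7058/0.32 = 5.33 km.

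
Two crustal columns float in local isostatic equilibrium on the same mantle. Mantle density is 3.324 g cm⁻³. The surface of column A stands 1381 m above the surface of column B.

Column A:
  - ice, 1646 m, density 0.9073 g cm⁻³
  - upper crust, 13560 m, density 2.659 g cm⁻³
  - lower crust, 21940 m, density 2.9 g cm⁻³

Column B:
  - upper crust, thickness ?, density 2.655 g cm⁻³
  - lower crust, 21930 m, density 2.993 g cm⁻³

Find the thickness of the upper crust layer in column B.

Take the compensation level at the base of the deeper column (depth z_c below the surface of column A) and equate Σ ρ_i t_i down to z_c; mantle fills any gap and the z_c terms cancel.
Column A: 1646×0.9073 + 13560×2.659 + 21940×2.9 + (z_c − 37146)×3.324
Column B: 1381×0 + x×2.655 + 21930×2.993 + (z_c − 1381 − 21930 − x)×3.324
The z_c×3.324 term appears on both sides and cancels. Collect the known terms of each column as K = Σ(ρt)_known − 3.324 × (depth of known layers): K_A = 101175.456 − 3.324×37146 = −22297.8482; K_B = 65636.49 − 3.324×(1381 + 21930) = −11849.274.
Balance: K_A = K_B − x×(3.324 − 2.655), so x = (K_B − K_A)/(3.324 − 2.655) = 10448.6/0.669 = 15600 m.

15600 m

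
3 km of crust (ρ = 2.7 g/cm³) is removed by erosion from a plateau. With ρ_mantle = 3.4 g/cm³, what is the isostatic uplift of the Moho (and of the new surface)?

Unloading: uplift u = e ρ_c/ρ_m = 3 km × 2.7/3.4 = 2.38 km.

2.38 km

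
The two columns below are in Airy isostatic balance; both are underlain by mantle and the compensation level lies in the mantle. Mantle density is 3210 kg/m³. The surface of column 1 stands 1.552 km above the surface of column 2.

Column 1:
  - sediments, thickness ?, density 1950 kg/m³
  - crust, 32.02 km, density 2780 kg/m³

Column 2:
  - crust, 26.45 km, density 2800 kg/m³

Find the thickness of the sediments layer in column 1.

1.63 km

Take the compensation level at the base of the deeper column (depth z_c below the surface of column 1) and equate Σ ρ_i t_i down to z_c; mantle fills any gap and the z_c terms cancel.
Column 1: x×1950 + 32.02×2780 + (z_c − 32.02 − x)×3210
Column 2: 1.552×0 + 26.45×2800 + (z_c − 1.552 − 26.45)×3210
The z_c×3210 term appears on both sides and cancels. Collect the known terms of each column as K = Σ(ρt)_known − 3210 × (depth of known layers): K_1 = 89015.6 − 3210×32.02 = −13768.6; K_2 = 74060 − 3210×(1.552 + 26.45) = −15826.42.
Balance: K_1 − x×(3210 − 1950) = K_2, so x = (K_1 − K_2)/(3210 − 1950) = 2057.82/1260 = 1.63 km.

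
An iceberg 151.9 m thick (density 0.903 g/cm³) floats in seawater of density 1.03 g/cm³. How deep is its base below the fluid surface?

Draft d = t ρ_obj/ρ_fluid = 151.9 m × 0.903/1.03 = 133 m.

133 m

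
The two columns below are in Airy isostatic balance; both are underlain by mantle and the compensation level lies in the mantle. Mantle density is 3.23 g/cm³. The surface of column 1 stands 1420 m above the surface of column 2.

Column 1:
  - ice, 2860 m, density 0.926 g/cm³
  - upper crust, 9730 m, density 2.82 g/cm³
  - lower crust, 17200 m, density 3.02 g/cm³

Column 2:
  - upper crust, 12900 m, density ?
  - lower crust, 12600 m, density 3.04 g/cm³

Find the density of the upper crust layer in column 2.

Take the compensation level at the base of the deeper column (depth z_c below the surface of column 1) and equate Σ ρ_i t_i down to z_c; mantle fills any gap and the z_c terms cancel.
Column 1: 2860×0.926 + 9730×2.82 + 17200×3.02 + (z_c − 29790)×3.23
Column 2: 1420×0 + 12900×ρ + 12600×3.04 + (z_c − 1420 − 25500)×3.23
The z_c×3.23 term appears on both sides and cancels. Collect the known terms of each column as K = Σ(ρt)_known − 3.23 × (depth of known layers): K_1 = 82030.96 − 3.23×29790 = −14190.74; K_2 = 38304 − 3.23×(1420 + 25500) = −48647.6.
Balance: K_1 = K_2 + 12900×ρ, so ρ = (K_1 − K_2)/12900 = 34456.9/12900 = 2.67 g/cm³.

2.67 g/cm³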